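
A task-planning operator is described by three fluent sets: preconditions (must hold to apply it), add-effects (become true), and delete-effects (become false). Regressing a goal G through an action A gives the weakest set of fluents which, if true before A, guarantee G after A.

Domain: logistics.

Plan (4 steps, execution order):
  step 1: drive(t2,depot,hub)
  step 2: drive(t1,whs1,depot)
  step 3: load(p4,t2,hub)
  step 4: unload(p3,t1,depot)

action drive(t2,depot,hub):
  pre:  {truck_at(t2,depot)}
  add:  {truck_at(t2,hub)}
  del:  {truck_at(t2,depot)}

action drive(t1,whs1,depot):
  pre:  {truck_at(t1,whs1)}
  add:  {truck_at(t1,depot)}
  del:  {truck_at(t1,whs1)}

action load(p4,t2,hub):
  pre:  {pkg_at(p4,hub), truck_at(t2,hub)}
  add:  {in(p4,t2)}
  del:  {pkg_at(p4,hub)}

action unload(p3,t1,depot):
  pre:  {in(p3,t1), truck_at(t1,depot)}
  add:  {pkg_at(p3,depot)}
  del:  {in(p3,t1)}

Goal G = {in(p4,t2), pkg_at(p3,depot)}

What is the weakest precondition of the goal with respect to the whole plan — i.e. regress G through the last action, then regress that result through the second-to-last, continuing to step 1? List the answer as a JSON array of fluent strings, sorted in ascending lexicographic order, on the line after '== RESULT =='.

Regress step by step:
  through step 4 (unload(p3,t1,depot)): drop {pkg_at(p3,depot)}, keep {in(p4,t2)}, require {in(p3,t1), truck_at(t1,depot)}
    → {in(p3,t1), in(p4,t2), truck_at(t1,depot)}
  through step 3 (load(p4,t2,hub)): drop {in(p4,t2)}, keep {in(p3,t1), truck_at(t1,depot)}, require {pkg_at(p4,hub), truck_at(t2,hub)}
    → {in(p3,t1), pkg_at(p4,hub), truck_at(t1,depot), truck_at(t2,hub)}
  through step 2 (drive(t1,whs1,depot)): drop {truck_at(t1,depot)}, keep {in(p3,t1), pkg_at(p4,hub), truck_at(t2,hub)}, require {truck_at(t1,whs1)}
    → {in(p3,t1), pkg_at(p4,hub), truck_at(t1,whs1), truck_at(t2,hub)}
  through step 1 (drive(t2,depot,hub)): drop {truck_at(t2,hub)}, keep {in(p3,t1), pkg_at(p4,hub), truck_at(t1,whs1)}, require {truck_at(t2,depot)}
    → {in(p3,t1), pkg_at(p4,hub), truck_at(t1,whs1), truck_at(t2,depot)}

== RESULT ==
["in(p3,t1)", "pkg_at(p4,hub)", "truck_at(t1,whs1)", "truck_at(t2,depot)"]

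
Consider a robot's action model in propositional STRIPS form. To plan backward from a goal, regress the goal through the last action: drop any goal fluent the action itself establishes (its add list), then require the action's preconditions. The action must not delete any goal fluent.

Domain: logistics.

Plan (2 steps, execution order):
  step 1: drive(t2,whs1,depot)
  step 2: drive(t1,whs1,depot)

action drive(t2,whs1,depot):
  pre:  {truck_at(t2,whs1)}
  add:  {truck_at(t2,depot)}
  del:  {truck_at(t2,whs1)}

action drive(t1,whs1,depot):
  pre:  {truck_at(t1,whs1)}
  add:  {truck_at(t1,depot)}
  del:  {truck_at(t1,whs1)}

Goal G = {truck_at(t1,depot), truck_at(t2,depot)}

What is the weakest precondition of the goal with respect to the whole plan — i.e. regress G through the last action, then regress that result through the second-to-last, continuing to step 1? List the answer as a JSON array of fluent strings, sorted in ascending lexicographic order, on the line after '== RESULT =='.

Regress step by step:
  through step 2 (drive(t1,whs1,depot)): drop {truck_at(t1,depot)}, keep {truck_at(t2,depot)}, require {truck_at(t1,whs1)}
    → {truck_at(t1,whs1), truck_at(t2,depot)}
  through step 1 (drive(t2,whs1,depot)): drop {truck_at(t2,depot)}, keep {truck_at(t1,whs1)}, require {truck_at(t2,whs1)}
    → {truck_at(t1,whs1), truck_at(t2,whs1)}

== RESULT ==
["truck_at(t1,whs1)", "truck_at(t2,whs1)"]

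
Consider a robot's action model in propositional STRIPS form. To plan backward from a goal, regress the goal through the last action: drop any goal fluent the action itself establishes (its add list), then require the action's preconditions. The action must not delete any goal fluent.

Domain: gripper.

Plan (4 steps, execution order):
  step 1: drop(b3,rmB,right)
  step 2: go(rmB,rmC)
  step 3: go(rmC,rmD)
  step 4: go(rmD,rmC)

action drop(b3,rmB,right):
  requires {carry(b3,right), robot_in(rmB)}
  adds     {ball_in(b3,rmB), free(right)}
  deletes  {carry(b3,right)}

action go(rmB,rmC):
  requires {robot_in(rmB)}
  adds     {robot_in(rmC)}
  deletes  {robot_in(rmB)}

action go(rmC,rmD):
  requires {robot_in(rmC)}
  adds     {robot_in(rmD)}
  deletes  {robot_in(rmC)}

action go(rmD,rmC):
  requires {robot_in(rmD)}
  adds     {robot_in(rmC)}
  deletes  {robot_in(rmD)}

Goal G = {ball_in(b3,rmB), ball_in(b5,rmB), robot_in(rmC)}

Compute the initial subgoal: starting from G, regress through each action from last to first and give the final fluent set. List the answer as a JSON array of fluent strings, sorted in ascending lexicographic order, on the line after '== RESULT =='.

Regress step by step:
  through step 4 (go(rmD,rmC)): drop {robot_in(rmC)}, keep {ball_in(b3,rmB), ball_in(b5,rmB)}, require {robot_in(rmD)}
    → {ball_in(b3,rmB), ball_in(b5,rmB), robot_in(rmD)}
  through step 3 (go(rmC,rmD)): drop {robot_in(rmD)}, keep {ball_in(b3,rmB), ball_in(b5,rmB)}, require {robot_in(rmC)}
    → {ball_in(b3,rmB), ball_in(b5,rmB), robot_in(rmC)}
  through step 2 (go(rmB,rmC)): drop {robot_in(rmC)}, keep {ball_in(b3,rmB), ball_in(b5,rmB)}, require {robot_in(rmB)}
    → {ball_in(b3,rmB), ball_in(b5,rmB), robot_in(rmB)}
  through step 1 (drop(b3,rmB,right)): drop {ball_in(b3,rmB)}, keep {ball_in(b5,rmB), robot_in(rmB)}, require {carry(b3,right), robot_in(rmB)}
    → {ball_in(b5,rmB), carry(b3,right), robot_in(rmB)}

== RESULT ==
["ball_in(b5,rmB)", "carry(b3,right)", "robot_in(rmB)"]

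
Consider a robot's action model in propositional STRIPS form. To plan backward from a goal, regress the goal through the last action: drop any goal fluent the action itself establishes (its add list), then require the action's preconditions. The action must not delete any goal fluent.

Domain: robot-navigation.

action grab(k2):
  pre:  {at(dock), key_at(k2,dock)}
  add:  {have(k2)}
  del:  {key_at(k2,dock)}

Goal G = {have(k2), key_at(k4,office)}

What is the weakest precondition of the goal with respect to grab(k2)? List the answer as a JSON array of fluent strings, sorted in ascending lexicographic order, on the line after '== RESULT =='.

Compute (G \ add) ∪ pre:
  G ∩ del = {}  (empty — regression defined)
  G \ add = {have(k2), key_at(k4,office)} \ {have(k2)} = {key_at(k4,office)}
  ∪ pre   = {key_at(k4,office)} ∪ {at(dock), key_at(k2,dock)}
          = {at(dock), key_at(k2,dock), key_at(k4,office)}

== RESULT ==
["at(dock)", "key_at(k2,dock)", "key_at(k4,office)"]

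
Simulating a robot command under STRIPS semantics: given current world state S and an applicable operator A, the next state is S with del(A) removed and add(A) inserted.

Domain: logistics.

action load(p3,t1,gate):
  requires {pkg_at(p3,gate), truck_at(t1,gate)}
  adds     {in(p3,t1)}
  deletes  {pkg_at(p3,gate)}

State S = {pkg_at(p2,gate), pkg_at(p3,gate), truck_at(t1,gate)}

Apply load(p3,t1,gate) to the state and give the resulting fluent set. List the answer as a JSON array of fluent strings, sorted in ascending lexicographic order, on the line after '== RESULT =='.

Progress:
  pre ⊆ S: {pkg_at(p3,gate), truck_at(t1,gate)} ⊆ S  — applicable
  S \ del = {pkg_at(p2,gate), truck_at(t1,gate)}
  ∪ add   = {in(p3,t1), pkg_at(p2,gate), truck_at(t1,gate)}

== RESULT ==
["in(p3,t1)", "pkg_at(p2,gate)", "truck_at(t1,gate)"]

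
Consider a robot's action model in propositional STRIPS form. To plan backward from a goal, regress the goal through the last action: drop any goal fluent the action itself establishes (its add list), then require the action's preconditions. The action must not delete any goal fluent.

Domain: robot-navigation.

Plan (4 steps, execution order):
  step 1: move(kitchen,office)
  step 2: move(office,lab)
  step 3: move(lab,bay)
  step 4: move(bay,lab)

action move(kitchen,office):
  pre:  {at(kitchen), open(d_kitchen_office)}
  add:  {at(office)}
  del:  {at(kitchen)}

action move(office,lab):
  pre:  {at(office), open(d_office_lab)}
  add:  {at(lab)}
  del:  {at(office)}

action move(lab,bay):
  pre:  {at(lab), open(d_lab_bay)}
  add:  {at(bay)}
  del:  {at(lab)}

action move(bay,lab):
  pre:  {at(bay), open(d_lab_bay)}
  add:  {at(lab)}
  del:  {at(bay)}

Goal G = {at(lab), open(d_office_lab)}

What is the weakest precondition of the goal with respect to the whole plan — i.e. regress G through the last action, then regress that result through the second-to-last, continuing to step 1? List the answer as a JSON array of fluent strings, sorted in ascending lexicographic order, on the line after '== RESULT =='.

Work backward from the goal:
  through step 4 (move(bay,lab)): drop {at(lab)}, keep {open(d_office_lab)}, require {at(bay), open(d_lab_bay)}
    → {at(bay), open(d_lab_bay), open(d_office_lab)}
  through step 3 (move(lab,bay)): drop {at(bay)}, keep {open(d_lab_bay), open(d_office_lab)}, require {at(lab), open(d_lab_bay)}
    → {at(lab), open(d_lab_bay), open(d_office_lab)}
  through step 2 (move(office,lab)): drop {at(lab)}, keep {open(d_lab_bay), open(d_office_lab)}, require {at(office), open(d_office_lab)}
    → {at(office), open(d_lab_bay), open(d_office_lab)}
  through step 1 (move(kitchen,office)): drop {at(office)}, keep {open(d_lab_bay), open(d_office_lab)}, require {at(kitchen), open(d_kitchen_office)}
    → {at(kitchen), open(d_kitchen_office), open(d_lab_bay), open(d_office_lab)}

== RESULT ==
["at(kitchen)", "open(d_kitchen_office)", "open(d_lab_bay)", "open(d_office_lab)"]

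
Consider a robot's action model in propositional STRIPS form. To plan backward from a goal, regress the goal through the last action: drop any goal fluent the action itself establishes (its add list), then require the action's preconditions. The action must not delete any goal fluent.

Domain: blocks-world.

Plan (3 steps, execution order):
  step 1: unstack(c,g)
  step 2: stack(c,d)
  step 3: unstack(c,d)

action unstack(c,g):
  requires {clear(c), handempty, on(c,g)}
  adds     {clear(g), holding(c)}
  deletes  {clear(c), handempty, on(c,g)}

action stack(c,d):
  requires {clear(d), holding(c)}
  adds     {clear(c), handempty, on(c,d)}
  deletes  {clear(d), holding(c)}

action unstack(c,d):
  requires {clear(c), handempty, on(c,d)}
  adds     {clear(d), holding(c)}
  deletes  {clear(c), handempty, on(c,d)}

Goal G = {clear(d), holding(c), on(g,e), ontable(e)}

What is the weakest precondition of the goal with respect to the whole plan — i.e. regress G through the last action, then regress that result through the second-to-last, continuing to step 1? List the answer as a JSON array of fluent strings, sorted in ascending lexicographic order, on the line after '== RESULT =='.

Work backward from the goal:
  through step 3 (unstack(c,d)): drop {clear(d), holding(c)}, keep {on(g,e), ontable(e)}, require {clear(c), handempty, on(c,d)}
    → {clear(c), handempty, on(c,d), on(g,e), ontable(e)}
  through step 2 (stack(c,d)): drop {clear(c), handempty, on(c,d)}, keep {on(g,e), ontable(e)}, require {clear(d), holding(c)}
    → {clear(d), holding(c), on(g,e), ontable(e)}
  through step 1 (unstack(c,g)): drop {holding(c)}, keep {clear(d), on(g,e), ontable(e)}, require {clear(c), handempty, on(c,g)}
    → {clear(c), clear(d), handempty, on(c,g), on(g,e), ontable(e)}

== RESULT ==
["clear(c)", "clear(d)", "handempty", "on(c,g)", "on(g,e)", "ontable(e)"]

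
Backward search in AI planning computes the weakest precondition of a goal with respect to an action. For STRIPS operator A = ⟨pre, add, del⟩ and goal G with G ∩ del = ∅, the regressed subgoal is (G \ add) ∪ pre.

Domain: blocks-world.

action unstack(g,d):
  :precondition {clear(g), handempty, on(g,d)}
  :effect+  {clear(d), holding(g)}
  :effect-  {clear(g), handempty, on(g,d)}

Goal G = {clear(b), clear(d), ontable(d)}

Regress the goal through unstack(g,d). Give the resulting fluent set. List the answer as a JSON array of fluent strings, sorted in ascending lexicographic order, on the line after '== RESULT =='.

Compute (G \ add) ∪ pre:
  G ∩ del = {}  (empty — regression defined)
  G \ add = {clear(b), clear(d), ontable(d)} \ {clear(d), holding(g)} = {clear(b), ontable(d)}
  ∪ pre   = {clear(b), ontable(d)} ∪ {clear(g), handempty, on(g,d)}
          = {clear(b), clear(g), handempty, on(g,d), ontable(d)}

== RESULT ==
["clear(b)", "clear(g)", "handempty", "on(g,d)", "ontable(d)"]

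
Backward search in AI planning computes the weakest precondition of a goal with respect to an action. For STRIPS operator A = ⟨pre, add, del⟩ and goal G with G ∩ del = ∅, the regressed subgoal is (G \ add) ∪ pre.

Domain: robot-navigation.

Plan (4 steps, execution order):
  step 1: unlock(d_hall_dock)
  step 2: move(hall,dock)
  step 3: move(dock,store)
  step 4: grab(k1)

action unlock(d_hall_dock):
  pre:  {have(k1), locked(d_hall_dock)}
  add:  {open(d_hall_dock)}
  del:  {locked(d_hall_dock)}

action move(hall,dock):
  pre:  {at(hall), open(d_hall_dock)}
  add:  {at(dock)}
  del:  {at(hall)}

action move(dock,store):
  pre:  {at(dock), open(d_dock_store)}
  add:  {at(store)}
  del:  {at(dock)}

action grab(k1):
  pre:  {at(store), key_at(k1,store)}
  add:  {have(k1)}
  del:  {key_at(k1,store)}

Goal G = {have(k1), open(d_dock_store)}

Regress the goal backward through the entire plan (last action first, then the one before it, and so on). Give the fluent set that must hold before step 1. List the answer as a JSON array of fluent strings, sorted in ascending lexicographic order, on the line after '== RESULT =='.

Work backward from the goal:
  through step 4 (grab(k1)): drop {have(k1)}, keep {open(d_dock_store)}, require {at(store), key_at(k1,store)}
    → {at(store), key_at(k1,store), open(d_dock_store)}
  through step 3 (move(dock,store)): drop {at(store)}, keep {key_at(k1,store), open(d_dock_store)}, require {at(dock), open(d_dock_store)}
    → {at(dock), key_at(k1,store), open(d_dock_store)}
  through step 2 (move(hall,dock)): drop {at(dock)}, keep {key_at(k1,store), open(d_dock_store)}, require {at(hall), open(d_hall_dock)}
    → {at(hall), key_at(k1,store), open(d_dock_store), open(d_hall_dock)}
  through step 1 (unlock(d_hall_dock)): drop {open(d_hall_dock)}, keep {at(hall), key_at(k1,store), open(d_dock_store)}, require {have(k1), locked(d_hall_dock)}
    → {at(hall), have(k1), key_at(k1,store), locked(d_hall_dock), open(d_dock_store)}

== RESULT ==
["at(hall)", "have(k1)", "key_at(k1,store)", "locked(d_hall_dock)", "open(d_dock_store)"]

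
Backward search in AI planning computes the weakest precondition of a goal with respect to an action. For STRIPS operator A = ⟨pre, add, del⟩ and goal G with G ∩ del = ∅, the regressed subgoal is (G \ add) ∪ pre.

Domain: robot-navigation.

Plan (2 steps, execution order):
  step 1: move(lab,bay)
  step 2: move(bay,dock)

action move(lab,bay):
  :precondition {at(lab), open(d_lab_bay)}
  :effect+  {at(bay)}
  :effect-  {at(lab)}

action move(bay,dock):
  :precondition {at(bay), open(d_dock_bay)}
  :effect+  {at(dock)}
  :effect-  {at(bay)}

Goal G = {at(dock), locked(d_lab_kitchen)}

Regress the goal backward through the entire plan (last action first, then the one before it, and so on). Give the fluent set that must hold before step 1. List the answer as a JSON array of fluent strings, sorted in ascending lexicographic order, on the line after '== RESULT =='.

Work backward from the goal:
  through step 2 (move(bay,dock)): drop {at(dock)}, keep {locked(d_lab_kitchen)}, require {at(bay), open(d_dock_bay)}
    → {at(bay), locked(d_lab_kitchen), open(d_dock_bay)}
  through step 1 (move(lab,bay)): drop {at(bay)}, keep {locked(d_lab_kitchen), open(d_dock_bay)}, require {at(lab), open(d_lab_bay)}
    → {at(lab), locked(d_lab_kitchen), open(d_dock_bay), open(d_lab_bay)}

== RESULT ==
["at(lab)", "locked(d_lab_kitchen)", "open(d_dock_bay)", "open(d_lab_bay)"]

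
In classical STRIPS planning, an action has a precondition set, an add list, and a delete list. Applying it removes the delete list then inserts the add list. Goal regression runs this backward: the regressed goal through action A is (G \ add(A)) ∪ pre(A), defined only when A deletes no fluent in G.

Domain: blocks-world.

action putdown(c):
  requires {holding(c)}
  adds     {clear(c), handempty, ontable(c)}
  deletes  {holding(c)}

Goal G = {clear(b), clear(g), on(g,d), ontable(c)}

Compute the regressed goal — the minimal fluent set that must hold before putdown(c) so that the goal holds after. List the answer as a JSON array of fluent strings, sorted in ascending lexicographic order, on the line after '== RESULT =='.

Compute (G \ add) ∪ pre:
  G ∩ del = {}  (empty — regression defined)
  G \ add = {clear(b), clear(g), on(g,d), ontable(c)} \ {clear(c), handempty, ontable(c)} = {clear(b), clear(g), on(g,d)}
  ∪ pre   = {clear(b), clear(g), on(g,d)} ∪ {holding(c)}
          = {clear(b), clear(g), holding(c), on(g,d)}

== RESULT ==
["clear(b)", "clear(g)", "holding(c)", "on(g,d)"]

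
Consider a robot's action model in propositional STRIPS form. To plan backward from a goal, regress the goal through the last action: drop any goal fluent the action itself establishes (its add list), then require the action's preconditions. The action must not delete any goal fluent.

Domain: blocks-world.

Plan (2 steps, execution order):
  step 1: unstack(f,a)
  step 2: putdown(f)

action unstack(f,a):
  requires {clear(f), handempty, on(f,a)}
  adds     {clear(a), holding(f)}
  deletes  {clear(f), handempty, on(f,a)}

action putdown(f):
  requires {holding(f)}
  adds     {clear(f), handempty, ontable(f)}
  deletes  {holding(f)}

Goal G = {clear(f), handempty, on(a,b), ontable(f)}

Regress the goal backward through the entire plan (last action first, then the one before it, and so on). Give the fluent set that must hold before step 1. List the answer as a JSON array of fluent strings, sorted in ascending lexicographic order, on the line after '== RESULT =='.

Regress step by step:
  through step 2 (putdown(f)): drop {clear(f), handempty, ontable(f)}, keep {on(a,b)}, require {holding(f)}
    → {holding(f), on(a,b)}
  through step 1 (unstack(f,a)): drop {holding(f)}, keep {on(a,b)}, require {clear(f), handempty, on(f,a)}
    → {clear(f), handempty, on(a,b), on(f,a)}

== RESULT ==
["clear(f)", "handempty", "on(a,b)", "on(f,a)"]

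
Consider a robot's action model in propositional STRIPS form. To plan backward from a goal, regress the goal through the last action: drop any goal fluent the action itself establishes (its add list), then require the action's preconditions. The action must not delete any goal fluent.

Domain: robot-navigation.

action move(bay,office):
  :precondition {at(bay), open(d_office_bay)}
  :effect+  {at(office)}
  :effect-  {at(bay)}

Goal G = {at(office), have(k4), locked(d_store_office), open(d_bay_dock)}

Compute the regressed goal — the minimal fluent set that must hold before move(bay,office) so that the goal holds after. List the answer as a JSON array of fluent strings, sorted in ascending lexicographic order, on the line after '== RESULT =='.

Compute (G \ add) ∪ pre:
  G ∩ del = {}  (empty — regression defined)
  G \ add = {at(office), have(k4), locked(d_store_office), open(d_bay_dock)} \ {at(office)} = {have(k4), locked(d_store_office), open(d_bay_dock)}
  ∪ pre   = {have(k4), locked(d_store_office), open(d_bay_dock)} ∪ {at(bay), open(d_office_bay)}
          = {at(bay), have(k4), locked(d_store_office), open(d_bay_dock), open(d_office_bay)}

== RESULT ==
["at(bay)", "have(k4)", "locked(d_store_office)", "open(d_bay_dock)", "open(d_office_bay)"]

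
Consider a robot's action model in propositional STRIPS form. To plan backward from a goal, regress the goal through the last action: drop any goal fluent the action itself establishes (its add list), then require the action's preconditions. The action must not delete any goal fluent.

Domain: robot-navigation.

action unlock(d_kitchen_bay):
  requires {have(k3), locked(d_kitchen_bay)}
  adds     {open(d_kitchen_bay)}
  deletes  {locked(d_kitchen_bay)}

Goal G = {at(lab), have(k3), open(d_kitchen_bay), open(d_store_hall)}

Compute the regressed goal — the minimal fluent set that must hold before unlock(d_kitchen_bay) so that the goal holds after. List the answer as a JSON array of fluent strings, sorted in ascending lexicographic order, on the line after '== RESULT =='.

Regress:
  G ∩ del = {}  (empty — regression defined)
  G \ add = {at(lab), have(k3), open(d_kitchen_bay), open(d_store_hall)} \ {open(d_kitchen_bay)} = {at(lab), have(k3), open(d_store_hall)}
  ∪ pre   = {at(lab), have(k3), open(d_store_hall)} ∪ {have(k3), locked(d_kitchen_bay)}
          = {at(lab), have(k3), locked(d_kitchen_bay), open(d_store_hall)}

== RESULT ==
["at(lab)", "have(k3)", "locked(d_kitchen_bay)", "open(d_store_hall)"]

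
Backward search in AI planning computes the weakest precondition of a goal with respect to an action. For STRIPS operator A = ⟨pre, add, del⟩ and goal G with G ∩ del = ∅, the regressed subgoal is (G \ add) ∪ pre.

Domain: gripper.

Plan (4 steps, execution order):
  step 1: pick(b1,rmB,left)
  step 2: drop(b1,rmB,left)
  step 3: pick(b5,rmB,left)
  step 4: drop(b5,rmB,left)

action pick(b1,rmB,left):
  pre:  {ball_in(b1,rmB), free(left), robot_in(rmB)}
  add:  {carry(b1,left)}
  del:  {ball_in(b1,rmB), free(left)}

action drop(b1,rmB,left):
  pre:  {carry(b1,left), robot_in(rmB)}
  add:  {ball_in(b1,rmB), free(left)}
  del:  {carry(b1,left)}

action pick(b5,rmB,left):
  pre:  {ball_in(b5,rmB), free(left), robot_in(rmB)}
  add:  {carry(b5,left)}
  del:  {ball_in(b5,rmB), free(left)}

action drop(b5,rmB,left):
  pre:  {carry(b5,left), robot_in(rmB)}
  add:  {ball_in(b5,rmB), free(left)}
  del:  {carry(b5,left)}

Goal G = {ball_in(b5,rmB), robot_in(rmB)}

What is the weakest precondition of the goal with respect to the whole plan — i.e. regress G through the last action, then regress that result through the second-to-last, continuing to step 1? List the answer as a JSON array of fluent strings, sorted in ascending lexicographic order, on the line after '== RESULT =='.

Work backward from the goal:
  through step 4 (drop(b5,rmB,left)): drop {ball_in(b5,rmB)}, keep {robot_in(rmB)}, require {carry(b5,left), robot_in(rmB)}
    → {carry(b5,left), robot_in(rmB)}
  through step 3 (pick(b5,rmB,left)): drop {carry(b5,left)}, keep {robot_in(rmB)}, require {ball_in(b5,rmB), free(left), robot_in(rmB)}
    → {ball_in(b5,rmB), free(left), robot_in(rmB)}
  through step 2 (drop(b1,rmB,left)): drop {free(left)}, keep {ball_in(b5,rmB), robot_in(rmB)}, require {carry(b1,left), robot_in(rmB)}
    → {ball_in(b5,rmB), carry(b1,left), robot_in(rmB)}
  through step 1 (pick(b1,rmB,left)): drop {carry(b1,left)}, keep {ball_in(b5,rmB), robot_in(rmB)}, require {ball_in(b1,rmB), free(left), robot_in(rmB)}
    → {ball_in(b1,rmB), ball_in(b5,rmB), free(left), robot_in(rmB)}

== RESULT ==
["ball_in(b1,rmB)", "ball_in(b5,rmB)", "free(left)", "robot_in(rmB)"]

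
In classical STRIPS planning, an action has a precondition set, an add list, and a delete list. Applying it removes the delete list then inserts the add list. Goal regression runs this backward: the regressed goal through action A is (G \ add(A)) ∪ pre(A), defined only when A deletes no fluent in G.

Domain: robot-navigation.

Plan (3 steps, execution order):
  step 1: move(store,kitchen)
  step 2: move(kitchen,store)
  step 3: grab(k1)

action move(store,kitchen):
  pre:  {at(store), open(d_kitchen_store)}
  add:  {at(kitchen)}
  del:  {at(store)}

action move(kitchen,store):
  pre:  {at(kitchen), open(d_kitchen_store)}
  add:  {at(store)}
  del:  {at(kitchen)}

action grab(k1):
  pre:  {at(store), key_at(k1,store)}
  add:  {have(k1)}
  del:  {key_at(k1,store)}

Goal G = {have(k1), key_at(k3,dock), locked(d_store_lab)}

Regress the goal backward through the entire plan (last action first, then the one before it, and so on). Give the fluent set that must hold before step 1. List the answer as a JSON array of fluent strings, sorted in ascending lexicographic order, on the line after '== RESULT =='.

Work backward from the goal:
  through step 3 (grab(k1)): drop {have(k1)}, keep {key_at(k3,dock), locked(d_store_lab)}, require {at(store), key_at(k1,store)}
    → {at(store), key_at(k1,store), key_at(k3,dock), locked(d_store_lab)}
  through step 2 (move(kitchen,store)): drop {at(store)}, keep {key_at(k1,store), key_at(k3,dock), locked(d_store_lab)}, require {at(kitchen), open(d_kitchen_store)}
    → {at(kitchen), key_at(k1,store), key_at(k3,dock), locked(d_store_lab), open(d_kitchen_store)}
  through step 1 (move(store,kitchen)): drop {at(kitchen)}, keep {key_at(k1,store), key_at(k3,dock), locked(d_store_lab), open(d_kitchen_store)}, require {at(store), open(d_kitchen_store)}
    → {at(store), key_at(k1,store), key_at(k3,dock), locked(d_store_lab), open(d_kitchen_store)}

== RESULT ==
["at(store)", "key_at(k1,store)", "key_at(k3,dock)", "locked(d_store_lab)", "open(d_kitchen_store)"]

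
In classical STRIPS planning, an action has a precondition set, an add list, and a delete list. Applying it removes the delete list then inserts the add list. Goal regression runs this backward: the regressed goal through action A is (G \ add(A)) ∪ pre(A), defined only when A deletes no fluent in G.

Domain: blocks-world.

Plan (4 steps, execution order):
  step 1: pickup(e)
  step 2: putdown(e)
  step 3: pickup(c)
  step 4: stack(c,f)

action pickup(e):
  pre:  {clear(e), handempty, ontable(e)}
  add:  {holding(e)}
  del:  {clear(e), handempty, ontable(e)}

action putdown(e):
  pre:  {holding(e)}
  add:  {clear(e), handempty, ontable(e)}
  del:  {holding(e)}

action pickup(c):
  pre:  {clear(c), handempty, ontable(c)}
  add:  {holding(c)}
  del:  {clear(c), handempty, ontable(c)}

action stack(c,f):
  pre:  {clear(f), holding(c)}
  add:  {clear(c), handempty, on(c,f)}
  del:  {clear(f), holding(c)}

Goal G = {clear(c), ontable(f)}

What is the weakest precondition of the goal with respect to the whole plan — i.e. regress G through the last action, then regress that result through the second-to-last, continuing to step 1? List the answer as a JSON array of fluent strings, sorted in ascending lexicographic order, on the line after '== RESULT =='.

Regress step by step:
  through step 4 (stack(c,f)): drop {clear(c)}, keep {ontable(f)}, require {clear(f), holding(c)}
    → {clear(f), holding(c), ontable(f)}
  through step 3 (pickup(c)): drop {holding(c)}, keep {clear(f), ontable(f)}, require {clear(c), handempty, ontable(c)}
    → {clear(c), clear(f), handempty, ontable(c), ontable(f)}
  through step 2 (putdown(e)): drop {handempty}, keep {clear(c), clear(f), ontable(c), ontable(f)}, require {holding(e)}
    → {clear(c), clear(f), holding(e), ontable(c), ontable(f)}
  through step 1 (pickup(e)): drop {holding(e)}, keep {clear(c), clear(f), ontable(c), ontable(f)}, require {clear(e), handempty, ontable(e)}
    → {clear(c), clear(e), clear(f), handempty, ontable(c), ontable(e), ontable(f)}

== RESULT ==
["clear(c)", "clear(e)", "clear(f)", "handempty", "ontable(c)", "ontable(e)", "ontable(f)"]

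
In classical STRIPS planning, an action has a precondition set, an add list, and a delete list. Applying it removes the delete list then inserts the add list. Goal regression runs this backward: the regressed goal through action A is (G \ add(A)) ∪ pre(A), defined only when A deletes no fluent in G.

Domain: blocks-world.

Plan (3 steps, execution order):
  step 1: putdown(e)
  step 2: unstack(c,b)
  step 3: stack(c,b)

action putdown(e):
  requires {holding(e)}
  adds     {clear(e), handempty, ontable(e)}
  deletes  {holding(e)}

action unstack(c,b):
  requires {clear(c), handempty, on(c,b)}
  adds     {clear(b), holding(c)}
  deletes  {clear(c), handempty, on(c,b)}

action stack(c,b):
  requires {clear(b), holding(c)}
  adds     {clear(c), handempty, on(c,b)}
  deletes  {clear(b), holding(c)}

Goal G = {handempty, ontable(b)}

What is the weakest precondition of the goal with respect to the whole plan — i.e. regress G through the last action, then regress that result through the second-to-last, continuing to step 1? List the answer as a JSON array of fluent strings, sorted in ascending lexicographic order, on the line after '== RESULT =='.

Regress step by step:
  through step 3 (stack(c,b)): drop {handempty}, keep {ontable(b)}, require {clear(b), holding(c)}
    → {clear(b), holding(c), ontable(b)}
  through step 2 (unstack(c,b)): drop {clear(b), holding(c)}, keep {ontable(b)}, require {clear(c), handempty, on(c,b)}
    → {clear(c), handempty, on(c,b), ontable(b)}
  through step 1 (putdown(e)): drop {handempty}, keep {clear(c), on(c,b), ontable(b)}, require {holding(e)}
    → {clear(c), holding(e), on(c,b), ontable(b)}

== RESULT ==
["clear(c)", "holding(e)", "on(c,b)", "ontable(b)"]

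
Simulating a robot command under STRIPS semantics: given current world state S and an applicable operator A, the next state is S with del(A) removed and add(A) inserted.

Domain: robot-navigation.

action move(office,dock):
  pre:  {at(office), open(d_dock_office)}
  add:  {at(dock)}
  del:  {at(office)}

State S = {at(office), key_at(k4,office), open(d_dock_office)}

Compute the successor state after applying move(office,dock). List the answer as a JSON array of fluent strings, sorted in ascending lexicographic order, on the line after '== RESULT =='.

Compute (S \ del) ∪ add:
  pre ⊆ S: {at(office), open(d_dock_office)} ⊆ S  — applicable
  S \ del = {key_at(k4,office), open(d_dock_office)}
  ∪ add   = {at(dock), key_at(k4,office), open(d_dock_office)}

== RESULT ==
["at(dock)", "key_at(k4,office)", "open(d_dock_office)"]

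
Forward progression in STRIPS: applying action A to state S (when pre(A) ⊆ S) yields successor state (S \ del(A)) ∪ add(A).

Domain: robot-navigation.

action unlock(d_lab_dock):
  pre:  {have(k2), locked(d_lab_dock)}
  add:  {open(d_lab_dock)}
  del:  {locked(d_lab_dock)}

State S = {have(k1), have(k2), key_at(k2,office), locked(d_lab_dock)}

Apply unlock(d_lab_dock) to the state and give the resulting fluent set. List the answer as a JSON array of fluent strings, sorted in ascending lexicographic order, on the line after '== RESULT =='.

Progress:
  pre ⊆ S: {have(k2), locked(d_lab_dock)} ⊆ S  — applicable
  S \ del = {have(k1), have(k2), key_at(k2,office)}
  ∪ add   = {have(k1), have(k2), key_at(k2,office), open(d_lab_dock)}

== RESULT ==
["have(k1)", "have(k2)", "key_at(k2,office)", "open(d_lab_dock)"]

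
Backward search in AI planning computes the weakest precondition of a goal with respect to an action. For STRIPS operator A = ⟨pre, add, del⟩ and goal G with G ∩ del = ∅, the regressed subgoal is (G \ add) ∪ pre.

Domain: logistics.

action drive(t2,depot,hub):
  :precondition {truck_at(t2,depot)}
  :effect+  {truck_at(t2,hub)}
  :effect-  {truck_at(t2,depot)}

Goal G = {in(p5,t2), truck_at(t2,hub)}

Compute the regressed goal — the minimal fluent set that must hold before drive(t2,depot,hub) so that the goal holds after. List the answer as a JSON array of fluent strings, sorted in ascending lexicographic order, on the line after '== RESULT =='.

Compute (G \ add) ∪ pre:
  G ∩ del = {}  (empty — regression defined)
  G \ add = {in(p5,t2), truck_at(t2,hub)} \ {truck_at(t2,hub)} = {in(p5,t2)}
  ∪ pre   = {in(p5,t2)} ∪ {truck_at(t2,depot)}
          = {in(p5,t2), truck_at(t2,depot)}

== RESULT ==
["in(p5,t2)", "truck_at(t2,depot)"]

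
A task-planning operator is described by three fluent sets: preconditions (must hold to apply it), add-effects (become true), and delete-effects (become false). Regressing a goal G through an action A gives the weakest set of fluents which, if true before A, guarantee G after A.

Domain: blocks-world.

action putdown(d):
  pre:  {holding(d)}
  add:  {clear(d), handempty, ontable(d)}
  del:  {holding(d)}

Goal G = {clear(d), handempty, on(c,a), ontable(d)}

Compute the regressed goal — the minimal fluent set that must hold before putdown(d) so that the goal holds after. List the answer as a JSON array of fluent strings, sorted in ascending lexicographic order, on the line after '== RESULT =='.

Compute (G \ add) ∪ pre:
  G ∩ del = {}  (empty — regression defined)
  G \ add = {clear(d), handempty, on(c,a), ontable(d)} \ {clear(d), handempty, ontable(d)} = {on(c,a)}
  ∪ pre   = {on(c,a)} ∪ {holding(d)}
          = {holding(d), on(c,a)}

== RESULT ==
["holding(d)", "on(c,a)"]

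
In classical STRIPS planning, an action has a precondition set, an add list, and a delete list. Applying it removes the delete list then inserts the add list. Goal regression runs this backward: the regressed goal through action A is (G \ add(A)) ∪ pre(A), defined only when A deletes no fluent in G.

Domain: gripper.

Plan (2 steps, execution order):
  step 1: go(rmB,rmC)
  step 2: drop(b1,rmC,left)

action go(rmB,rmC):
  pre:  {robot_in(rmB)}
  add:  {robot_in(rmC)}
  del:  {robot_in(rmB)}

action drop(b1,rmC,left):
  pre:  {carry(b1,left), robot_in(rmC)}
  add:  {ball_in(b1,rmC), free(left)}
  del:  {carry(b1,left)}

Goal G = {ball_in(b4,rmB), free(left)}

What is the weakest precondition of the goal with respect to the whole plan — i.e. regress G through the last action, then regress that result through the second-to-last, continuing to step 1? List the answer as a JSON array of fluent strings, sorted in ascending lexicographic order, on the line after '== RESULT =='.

Regress step by step:
  through step 2 (drop(b1,rmC,left)): drop {free(left)}, keep {ball_in(b4,rmB)}, require {carry(b1,left), robot_in(rmC)}
    → {ball_in(b4,rmB), carry(b1,left), robot_in(rmC)}
  through step 1 (go(rmB,rmC)): drop {robot_in(rmC)}, keep {ball_in(b4,rmB), carry(b1,left)}, require {robot_in(rmB)}
    → {ball_in(b4,rmB), carry(b1,left), robot_in(rmB)}

== RESULT ==
["ball_in(b4,rmB)", "carry(b1,left)", "robot_in(rmB)"]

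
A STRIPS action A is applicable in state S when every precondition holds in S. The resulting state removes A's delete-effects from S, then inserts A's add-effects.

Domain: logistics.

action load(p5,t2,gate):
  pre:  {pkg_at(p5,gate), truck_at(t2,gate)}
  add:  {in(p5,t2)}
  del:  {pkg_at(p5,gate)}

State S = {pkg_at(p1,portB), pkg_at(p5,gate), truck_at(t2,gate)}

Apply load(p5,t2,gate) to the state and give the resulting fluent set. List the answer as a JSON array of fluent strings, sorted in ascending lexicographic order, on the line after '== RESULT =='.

Progress:
  pre ⊆ S: {pkg_at(p5,gate), truck_at(t2,gate)} ⊆ S  — applicable
  S \ del = {pkg_at(p1,portB), truck_at(t2,gate)}
  ∪ add   = {in(p5,t2), pkg_at(p1,portB), truck_at(t2,gate)}

== RESULT ==
["in(p5,t2)", "pkg_at(p1,portB)", "truck_at(t2,gate)"]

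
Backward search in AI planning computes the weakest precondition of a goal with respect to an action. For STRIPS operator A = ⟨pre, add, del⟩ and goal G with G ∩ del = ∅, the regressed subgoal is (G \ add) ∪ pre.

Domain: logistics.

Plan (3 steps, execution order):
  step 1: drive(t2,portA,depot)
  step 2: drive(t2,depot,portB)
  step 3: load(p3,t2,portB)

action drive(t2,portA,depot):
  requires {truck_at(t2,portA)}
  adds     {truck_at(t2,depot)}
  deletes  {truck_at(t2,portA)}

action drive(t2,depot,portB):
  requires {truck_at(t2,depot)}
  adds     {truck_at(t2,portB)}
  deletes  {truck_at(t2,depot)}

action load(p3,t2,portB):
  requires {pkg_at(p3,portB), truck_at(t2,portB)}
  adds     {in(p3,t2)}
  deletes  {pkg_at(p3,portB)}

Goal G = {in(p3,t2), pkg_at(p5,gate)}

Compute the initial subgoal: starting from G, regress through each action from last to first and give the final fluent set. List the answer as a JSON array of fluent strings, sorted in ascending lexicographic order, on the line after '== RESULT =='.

Regress step by step:
  through step 3 (load(p3,t2,portB)): drop {in(p3,t2)}, keep {pkg_at(p5,gate)}, require {pkg_at(p3,portB), truck_at(t2,portB)}
    → {pkg_at(p3,portB), pkg_at(p5,gate), truck_at(t2,portB)}
  through step 2 (drive(t2,depot,portB)): drop {truck_at(t2,portB)}, keep {pkg_at(p3,portB), pkg_at(p5,gate)}, require {truck_at(t2,depot)}
    → {pkg_at(p3,portB), pkg_at(p5,gate), truck_at(t2,depot)}
  through step 1 (drive(t2,portA,depot)): drop {truck_at(t2,depot)}, keep {pkg_at(p3,portB), pkg_at(p5,gate)}, require {truck_at(t2,portA)}
    → {pkg_at(p3,portB), pkg_at(p5,gate), truck_at(t2,portA)}

== RESULT ==
["pkg_at(p3,portB)", "pkg_at(p5,gate)", "truck_at(t2,portA)"]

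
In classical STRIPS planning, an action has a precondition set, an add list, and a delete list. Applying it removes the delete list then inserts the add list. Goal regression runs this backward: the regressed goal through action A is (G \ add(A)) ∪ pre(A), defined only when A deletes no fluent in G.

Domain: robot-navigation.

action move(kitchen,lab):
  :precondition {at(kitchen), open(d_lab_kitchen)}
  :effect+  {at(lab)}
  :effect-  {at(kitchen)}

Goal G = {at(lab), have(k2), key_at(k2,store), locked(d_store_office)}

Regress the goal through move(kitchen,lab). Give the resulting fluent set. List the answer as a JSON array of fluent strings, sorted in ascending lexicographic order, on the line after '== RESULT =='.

Compute (G \ add) ∪ pre:
  G ∩ del = {}  (empty — regression defined)
  G \ add = {at(lab), have(k2), key_at(k2,store), locked(d_store_office)} \ {at(lab)} = {have(k2), key_at(k2,store), locked(d_store_office)}
  ∪ pre   = {have(k2), key_at(k2,store), locked(d_store_office)} ∪ {at(kitchen), open(d_lab_kitchen)}
          = {at(kitchen), have(k2), key_at(k2,store), locked(d_store_office), open(d_lab_kitchen)}

== RESULT ==
["at(kitchen)", "have(k2)", "key_at(k2,store)", "locked(d_store_office)", "open(d_lab_kitchen)"]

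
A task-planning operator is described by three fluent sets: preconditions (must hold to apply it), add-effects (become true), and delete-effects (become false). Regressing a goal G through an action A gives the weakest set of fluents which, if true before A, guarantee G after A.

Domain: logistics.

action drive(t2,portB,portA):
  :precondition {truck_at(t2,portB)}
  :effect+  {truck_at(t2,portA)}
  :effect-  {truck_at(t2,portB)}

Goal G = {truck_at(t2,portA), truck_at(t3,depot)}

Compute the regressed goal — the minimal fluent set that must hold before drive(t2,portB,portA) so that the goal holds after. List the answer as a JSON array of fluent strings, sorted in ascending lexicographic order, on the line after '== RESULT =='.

Regress:
  G ∩ del = {}  (empty — regression defined)
  G \ add = {truck_at(t2,portA), truck_at(t3,depot)} \ {truck_at(t2,portA)} = {truck_at(t3,depot)}
  ∪ pre   = {truck_at(t3,depot)} ∪ {truck_at(t2,portB)}
          = {truck_at(t2,portB), truck_at(t3,depot)}

== RESULT ==
["truck_at(t2,portB)", "truck_at(t3,depot)"]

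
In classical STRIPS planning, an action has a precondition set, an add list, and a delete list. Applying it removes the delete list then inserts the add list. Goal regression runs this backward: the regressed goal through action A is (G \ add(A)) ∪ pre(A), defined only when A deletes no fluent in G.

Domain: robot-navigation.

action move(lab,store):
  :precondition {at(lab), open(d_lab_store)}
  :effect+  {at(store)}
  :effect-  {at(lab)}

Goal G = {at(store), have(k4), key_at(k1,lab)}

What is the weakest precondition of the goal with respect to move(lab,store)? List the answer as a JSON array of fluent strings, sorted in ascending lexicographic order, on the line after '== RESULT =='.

Regress:
  G ∩ del = {}  (empty — regression defined)
  G \ add = {at(store), have(k4), key_at(k1,lab)} \ {at(store)} = {have(k4), key_at(k1,lab)}
  ∪ pre   = {have(k4), key_at(k1,lab)} ∪ {at(lab), open(d_lab_store)}
          = {at(lab), have(k4), key_at(k1,lab), open(d_lab_store)}

== RESULT ==
["at(lab)", "have(k4)", "key_at(k1,lab)", "open(d_lab_store)"]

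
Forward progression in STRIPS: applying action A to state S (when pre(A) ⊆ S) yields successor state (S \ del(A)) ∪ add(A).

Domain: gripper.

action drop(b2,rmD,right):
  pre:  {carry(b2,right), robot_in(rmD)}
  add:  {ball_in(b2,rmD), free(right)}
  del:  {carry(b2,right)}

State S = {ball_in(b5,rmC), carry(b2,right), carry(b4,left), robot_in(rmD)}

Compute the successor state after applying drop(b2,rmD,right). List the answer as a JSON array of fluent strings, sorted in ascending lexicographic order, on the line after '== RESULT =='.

Progress:
  pre ⊆ S: {carry(b2,right), robot_in(rmD)} ⊆ S  — applicable
  S \ del = {ball_in(b5,rmC), carry(b4,left), robot_in(rmD)}
  ∪ add   = {ball_in(b2,rmD), ball_in(b5,rmC), carry(b4,left), free(right), robot_in(rmD)}

== RESULT ==
["ball_in(b2,rmD)", "ball_in(b5,rmC)", "carry(b4,left)", "free(right)", "robot_in(rmD)"]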